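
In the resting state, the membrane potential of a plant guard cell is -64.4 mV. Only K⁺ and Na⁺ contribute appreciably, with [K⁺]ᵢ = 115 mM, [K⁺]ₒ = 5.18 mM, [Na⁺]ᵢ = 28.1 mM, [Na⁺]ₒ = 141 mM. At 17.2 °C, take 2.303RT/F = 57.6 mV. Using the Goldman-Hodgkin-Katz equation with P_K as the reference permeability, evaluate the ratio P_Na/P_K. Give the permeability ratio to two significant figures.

Let α = P_Na/P_K. GHK: Vm = 57.6·log₁₀[(Kₒ + α·Naₒ)/(Kᵢ + α·Naᵢ)].
10^(Vm/57.6) = 10^(-64.4/57.6) = 0.076198
So 0.076198·(Kᵢ + α·Naᵢ) = Kₒ + α·Naₒ → α = (0.076198·115.0 − 5.18) / (141.0 − 0.076198·28.1)
α = (8.763 − 5.18) / (141.0 − 2.141) = 3.583/138.9 = 0.0258

0.026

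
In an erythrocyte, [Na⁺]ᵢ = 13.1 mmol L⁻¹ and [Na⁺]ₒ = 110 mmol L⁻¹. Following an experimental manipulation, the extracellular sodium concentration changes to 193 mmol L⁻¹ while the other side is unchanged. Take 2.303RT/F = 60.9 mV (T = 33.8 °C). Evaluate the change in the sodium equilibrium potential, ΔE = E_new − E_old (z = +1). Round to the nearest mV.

E_old = (60.9/1)·log₁₀(110/13.1) = 56.28 mV
E_new = (60.9/1)·log₁₀(193/13.1) = 71.15 mV
ΔE = 71.15 − (56.28) = 14.87 mV

15 mV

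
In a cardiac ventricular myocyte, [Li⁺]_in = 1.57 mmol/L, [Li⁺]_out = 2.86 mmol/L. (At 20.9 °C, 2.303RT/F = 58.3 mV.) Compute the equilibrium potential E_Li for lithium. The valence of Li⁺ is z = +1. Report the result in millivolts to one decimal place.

E = (58.3/z) · log₁₀([Li⁺]_out/[Li⁺]_in) with z = +1.
= (58.3/1) · log₁₀(2.86/1.57) = 58.30 · log₁₀(1.822)
= 58.30 · (0.2605) = 15.19 mV

15.2 mV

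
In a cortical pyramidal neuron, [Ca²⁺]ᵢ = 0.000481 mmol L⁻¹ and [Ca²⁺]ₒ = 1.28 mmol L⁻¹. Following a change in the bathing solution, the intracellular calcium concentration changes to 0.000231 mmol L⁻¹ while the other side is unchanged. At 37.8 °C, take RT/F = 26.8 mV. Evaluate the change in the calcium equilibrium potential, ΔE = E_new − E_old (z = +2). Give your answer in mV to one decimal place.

E_old = (26.8/2)·ln(1.28/0.000481) = 105.68 mV
E_new = (26.8/2)·ln(1.28/0.000231) = 115.51 mV
ΔE = 115.51 − (105.68) = 9.83 mV

9.8 mV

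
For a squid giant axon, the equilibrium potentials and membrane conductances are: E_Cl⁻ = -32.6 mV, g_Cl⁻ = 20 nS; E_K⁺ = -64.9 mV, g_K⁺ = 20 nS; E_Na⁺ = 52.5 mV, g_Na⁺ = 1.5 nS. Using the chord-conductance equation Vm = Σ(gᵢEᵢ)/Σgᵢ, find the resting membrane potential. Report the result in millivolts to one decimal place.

-45.1 mV

Σ gᵢEᵢ = 20·(-32.6) + 20·(-64.9) + 1.5·(52.5) = -1871.25
Σ gᵢ = 20 + 20 + 1.5 = 41.5
Vm = -1871.25 / 41.5 = -45.09 mV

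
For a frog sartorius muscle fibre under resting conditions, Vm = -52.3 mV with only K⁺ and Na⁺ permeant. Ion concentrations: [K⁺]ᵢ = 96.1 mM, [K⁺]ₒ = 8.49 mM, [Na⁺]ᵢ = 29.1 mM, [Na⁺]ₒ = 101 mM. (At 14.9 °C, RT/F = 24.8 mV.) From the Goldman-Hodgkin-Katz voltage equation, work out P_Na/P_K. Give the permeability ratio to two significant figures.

Let α = P_Na/P_K. GHK: Vm = 24.8·ln[(Kₒ + α·Naₒ)/(Kᵢ + α·Naᵢ)].
e^(Vm/24.8) = e^(-52.3/24.8) = 0.12137
So 0.12137·(Kᵢ + α·Naᵢ) = Kₒ + α·Naₒ → α = (0.12137·96.1 − 8.49) / (101.0 − 0.12137·29.1)
α = (11.66 − 8.49) / (101.0 − 3.532) = 3.174/97.47 = 0.03257

0.033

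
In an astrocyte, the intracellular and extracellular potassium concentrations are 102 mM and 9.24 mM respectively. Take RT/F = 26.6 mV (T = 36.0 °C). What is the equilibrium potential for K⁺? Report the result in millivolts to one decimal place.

E = (26.6/z) · ln([K⁺]_out/[K⁺]_in) with z = +1.
= (26.6/1) · ln(9.24/102) = 26.60 · ln(0.09059)
= 26.60 · (-2.4014) = -63.88 mV

-63.9 mV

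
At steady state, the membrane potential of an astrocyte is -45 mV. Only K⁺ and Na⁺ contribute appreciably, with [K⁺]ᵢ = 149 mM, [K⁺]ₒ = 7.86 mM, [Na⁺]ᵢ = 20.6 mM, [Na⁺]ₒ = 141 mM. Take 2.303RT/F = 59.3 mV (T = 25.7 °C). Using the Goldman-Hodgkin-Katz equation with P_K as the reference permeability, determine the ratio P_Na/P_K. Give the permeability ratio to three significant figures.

Let α = P_Na/P_K. GHK: Vm = 59.3·log₁₀[(Kₒ + α·Naₒ)/(Kᵢ + α·Naᵢ)].
10^(Vm/59.3) = 10^(-45.0/59.3) = 0.17424
So 0.17424·(Kᵢ + α·Naᵢ) = Kₒ + α·Naₒ → α = (0.17424·149.0 − 7.86) / (141.0 − 0.17424·20.6)
α = (25.96 − 7.86) / (141.0 − 3.589) = 18.1/137.4 = 0.1317

0.132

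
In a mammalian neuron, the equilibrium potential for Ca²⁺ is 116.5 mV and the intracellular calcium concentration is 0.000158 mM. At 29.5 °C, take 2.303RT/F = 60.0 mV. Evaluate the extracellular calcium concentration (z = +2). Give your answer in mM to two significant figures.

Nernst: E = (60.0/2) · log₁₀([out]/[in]), so log₁₀([out]/[in]) = 116.5 × 2 / 60.0 = 3.8833.
[out]/[in] = 10^(3.8833) = 7644.
[out] = 7644 × 0.000158 = 1.208 mM.

1.2 mM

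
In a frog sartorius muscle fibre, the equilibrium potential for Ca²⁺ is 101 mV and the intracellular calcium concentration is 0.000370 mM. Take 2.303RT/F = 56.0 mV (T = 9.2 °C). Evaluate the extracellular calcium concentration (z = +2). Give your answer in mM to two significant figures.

Nernst: E = (56.0/2) · log₁₀([out]/[in]), so log₁₀([out]/[in]) = 101.0 × 2 / 56.0 = 3.6071.
[out]/[in] = 10^(3.6071) = 4047.
[out] = 4047 × 0.000370 = 1.497 mM.

1.5 mM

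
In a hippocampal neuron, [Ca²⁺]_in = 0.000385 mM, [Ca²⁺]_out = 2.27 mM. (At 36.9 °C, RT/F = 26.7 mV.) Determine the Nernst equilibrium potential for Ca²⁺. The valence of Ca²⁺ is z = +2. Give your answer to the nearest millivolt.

E = (26.7/z) · ln([Ca²⁺]_out/[Ca²⁺]_in) with z = +2.
= (26.7/2) · ln(2.27/0.000385) = 13.35 · ln(5896)
= 13.35 · (8.6820) = 115.91 mV

116 mV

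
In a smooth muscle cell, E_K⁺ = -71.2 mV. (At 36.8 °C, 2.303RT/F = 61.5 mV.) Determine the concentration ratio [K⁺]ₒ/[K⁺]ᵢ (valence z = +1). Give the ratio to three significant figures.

0.0695

log₁₀([out]/[in]) = E·z/(61.5) = -71.2 × 1 / 61.5 = -1.1577
[out]/[in] = 10^(-1.1577) = 0.06955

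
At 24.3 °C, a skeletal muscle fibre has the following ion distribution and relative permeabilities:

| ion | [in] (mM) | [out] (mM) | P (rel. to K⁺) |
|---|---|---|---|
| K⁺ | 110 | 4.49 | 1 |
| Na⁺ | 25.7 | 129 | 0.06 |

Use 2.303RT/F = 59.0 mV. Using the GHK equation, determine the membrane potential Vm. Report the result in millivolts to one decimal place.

Vm = 59.0 · log₁₀[(Σ P·[cation]ₒ + Σ P·[anion]ᵢ) / (Σ P·[cation]ᵢ + Σ P·[anion]ₒ)]
Numerator = 1×4.49 + 0.06×129 = 12.23
Denominator = 1×110 + 0.06×25.7 = 111.5
Vm = 59.0 · log₁₀(0.10964) = 59.0 × (-0.9600) = -56.64 mV

-56.6 mV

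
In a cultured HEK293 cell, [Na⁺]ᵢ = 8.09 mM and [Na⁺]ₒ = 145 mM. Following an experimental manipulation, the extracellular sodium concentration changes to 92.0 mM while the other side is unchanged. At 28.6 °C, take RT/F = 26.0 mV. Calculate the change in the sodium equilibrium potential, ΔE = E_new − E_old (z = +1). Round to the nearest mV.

E_old = (26.0/1)·ln(145/8.09) = 75.04 mV
E_new = (26.0/1)·ln(92.0/8.09) = 63.21 mV
ΔE = 63.21 − (75.04) = -11.83 mV

-12 mV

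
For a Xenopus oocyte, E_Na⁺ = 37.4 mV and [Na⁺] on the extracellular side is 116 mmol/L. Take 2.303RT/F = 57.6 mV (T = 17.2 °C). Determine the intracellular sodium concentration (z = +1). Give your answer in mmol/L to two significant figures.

Nernst: E = (57.6/1) · log₁₀([out]/[in]), so log₁₀([out]/[in]) = 37.4 × 1 / 57.6 = 0.6493.
[out]/[in] = 10^(0.6493) = 4.46.
[in] = 116 / 4.46 = 26.01 mmol/L.

26 mmol/L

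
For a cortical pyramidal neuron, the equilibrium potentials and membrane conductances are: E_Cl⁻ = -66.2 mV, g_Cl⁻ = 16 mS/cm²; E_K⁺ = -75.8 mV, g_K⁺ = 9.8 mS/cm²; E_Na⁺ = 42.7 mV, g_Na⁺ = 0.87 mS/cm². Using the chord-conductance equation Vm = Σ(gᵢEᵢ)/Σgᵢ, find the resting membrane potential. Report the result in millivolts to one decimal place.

Σ gᵢEᵢ = 16·(-66.2) + 9.8·(-75.8) + 0.87·(42.7) = -1764.89
Σ gᵢ = 16 + 9.8 + 0.87 = 26.67
Vm = -1764.89 / 26.67 = -66.18 mV

-66.2 mV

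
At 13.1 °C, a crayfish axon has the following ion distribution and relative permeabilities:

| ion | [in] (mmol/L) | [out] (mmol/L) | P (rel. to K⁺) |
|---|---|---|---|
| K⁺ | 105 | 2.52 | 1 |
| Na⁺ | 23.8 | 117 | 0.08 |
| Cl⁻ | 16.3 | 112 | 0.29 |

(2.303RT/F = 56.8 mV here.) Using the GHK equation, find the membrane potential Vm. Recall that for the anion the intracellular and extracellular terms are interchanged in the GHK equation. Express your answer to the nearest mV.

Vm = 56.8 · log₁₀[(Σ P·[cation]ₒ + Σ P·[anion]ᵢ) / (Σ P·[cation]ᵢ + Σ P·[anion]ₒ)]
Numerator = 1×2.52 + 0.08×117 + 0.29×16.3 = 16.61
Denominator = 1×105 + 0.08×23.8 + 0.29×112 = 139.4
Vm = 56.8 · log₁₀(0.11915) = 56.8 × (-0.9239) = -52.48 mV

-52 mV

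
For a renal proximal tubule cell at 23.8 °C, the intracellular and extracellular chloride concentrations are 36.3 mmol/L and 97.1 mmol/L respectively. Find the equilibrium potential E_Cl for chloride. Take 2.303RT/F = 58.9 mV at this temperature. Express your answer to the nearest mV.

-25 mV

E = (58.9/z) · log₁₀([Cl⁻]_out/[Cl⁻]_in) with z = -1.
For an anion, dividing by z = -1 reverses the sign.
= (58.9/-1) · log₁₀(97.1/36.3) = -58.90 · log₁₀(2.675)
= -58.90 · (0.4273) = -25.17 mV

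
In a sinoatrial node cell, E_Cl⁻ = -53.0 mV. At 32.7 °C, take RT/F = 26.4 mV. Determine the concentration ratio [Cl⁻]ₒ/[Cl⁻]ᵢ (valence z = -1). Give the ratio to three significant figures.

7.45

ln([out]/[in]) = E·z/(26.4) = -53.0 × -1 / 26.4 = 2.0076
[out]/[in] = e^(2.0076) = 7.445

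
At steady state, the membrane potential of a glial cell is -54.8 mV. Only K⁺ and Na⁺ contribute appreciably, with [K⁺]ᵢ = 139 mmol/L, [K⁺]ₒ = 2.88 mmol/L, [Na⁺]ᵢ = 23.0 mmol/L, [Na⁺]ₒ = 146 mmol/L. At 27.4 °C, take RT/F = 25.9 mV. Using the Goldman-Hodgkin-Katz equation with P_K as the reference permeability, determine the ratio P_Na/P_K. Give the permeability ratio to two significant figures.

Let α = P_Na/P_K. GHK: Vm = 25.9·ln[(Kₒ + α·Naₒ)/(Kᵢ + α·Naᵢ)].
e^(Vm/25.9) = e^(-54.8/25.9) = 0.12053
So 0.12053·(Kᵢ + α·Naᵢ) = Kₒ + α·Naₒ → α = (0.12053·139.0 − 2.88) / (146.0 − 0.12053·23.0)
α = (16.75 − 2.88) / (146.0 − 2.772) = 13.87/143.2 = 0.09687

0.097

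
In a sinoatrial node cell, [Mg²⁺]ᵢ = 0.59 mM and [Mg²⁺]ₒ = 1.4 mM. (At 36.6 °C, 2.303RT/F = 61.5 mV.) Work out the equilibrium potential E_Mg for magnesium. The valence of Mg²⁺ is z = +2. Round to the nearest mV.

E = (61.5/z) · log₁₀([Mg²⁺]_out/[Mg²⁺]_in) with z = +2.
= (61.5/2) · log₁₀(1.4/0.59) = 30.75 · log₁₀(2.373)
= 30.75 · (0.3753) = 11.54 mV

12 mV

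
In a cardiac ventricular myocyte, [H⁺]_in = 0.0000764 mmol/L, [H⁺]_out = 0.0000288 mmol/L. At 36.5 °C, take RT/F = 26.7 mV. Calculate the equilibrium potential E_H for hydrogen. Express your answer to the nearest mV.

E = (26.7/z) · ln([H⁺]_out/[H⁺]_in) with z = +1.
= (26.7/1) · ln(0.0000288/0.0000764) = 26.70 · ln(0.377)
= 26.70 · (-0.9756) = -26.05 mV

-26 mV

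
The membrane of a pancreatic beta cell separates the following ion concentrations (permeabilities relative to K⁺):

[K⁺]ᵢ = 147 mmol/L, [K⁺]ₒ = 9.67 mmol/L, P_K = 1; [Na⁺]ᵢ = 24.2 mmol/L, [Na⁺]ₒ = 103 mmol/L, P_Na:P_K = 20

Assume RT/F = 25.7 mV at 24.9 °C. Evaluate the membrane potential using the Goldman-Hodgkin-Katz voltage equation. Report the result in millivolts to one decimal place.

Vm = 25.7 · ln[(Σ P·[cation]ₒ + Σ P·[anion]ᵢ) / (Σ P·[cation]ᵢ + Σ P·[anion]ₒ)]
Numerator = 1×9.67 + 20×103 = 2070
Denominator = 1×147 + 20×24.2 = 631
Vm = 25.7 · ln(3.28) = 25.7 × (1.1878) = 30.53 mV

30.5 mV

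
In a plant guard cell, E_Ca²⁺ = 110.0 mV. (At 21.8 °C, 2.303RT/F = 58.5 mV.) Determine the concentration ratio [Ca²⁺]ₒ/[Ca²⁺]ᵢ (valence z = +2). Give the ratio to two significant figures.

log₁₀([out]/[in]) = E·z/(58.5) = 110.0 × 2 / 58.5 = 3.7607
[out]/[in] = 10^(3.7607) = 5763

5800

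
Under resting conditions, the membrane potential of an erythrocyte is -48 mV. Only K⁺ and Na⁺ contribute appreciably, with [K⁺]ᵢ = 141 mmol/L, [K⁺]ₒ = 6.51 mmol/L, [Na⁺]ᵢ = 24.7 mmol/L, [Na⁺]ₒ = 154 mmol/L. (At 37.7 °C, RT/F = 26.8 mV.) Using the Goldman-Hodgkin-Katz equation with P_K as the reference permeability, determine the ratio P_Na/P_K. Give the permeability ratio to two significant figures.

0.11

Let α = P_Na/P_K. GHK: Vm = 26.8·ln[(Kₒ + α·Naₒ)/(Kᵢ + α·Naᵢ)].
e^(Vm/26.8) = e^(-48.0/26.8) = 0.16679
So 0.16679·(Kᵢ + α·Naᵢ) = Kₒ + α·Naₒ → α = (0.16679·141.0 − 6.51) / (154.0 − 0.16679·24.7)
α = (23.52 − 6.51) / (154.0 − 4.12) = 17.01/149.9 = 0.1135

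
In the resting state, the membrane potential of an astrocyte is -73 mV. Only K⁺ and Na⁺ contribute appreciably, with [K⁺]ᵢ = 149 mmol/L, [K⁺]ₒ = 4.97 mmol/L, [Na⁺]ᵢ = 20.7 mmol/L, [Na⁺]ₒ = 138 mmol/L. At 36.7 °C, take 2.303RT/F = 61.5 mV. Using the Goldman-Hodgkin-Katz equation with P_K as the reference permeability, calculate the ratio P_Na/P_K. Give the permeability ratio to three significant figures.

Let α = P_Na/P_K. GHK: Vm = 61.5·log₁₀[(Kₒ + α·Naₒ)/(Kᵢ + α·Naᵢ)].
10^(Vm/61.5) = 10^(-73.0/61.5) = 0.065014
So 0.065014·(Kᵢ + α·Naᵢ) = Kₒ + α·Naₒ → α = (0.065014·149.0 − 4.97) / (138.0 − 0.065014·20.7)
α = (9.687 − 4.97) / (138.0 − 1.346) = 4.717/136.7 = 0.03452

0.0345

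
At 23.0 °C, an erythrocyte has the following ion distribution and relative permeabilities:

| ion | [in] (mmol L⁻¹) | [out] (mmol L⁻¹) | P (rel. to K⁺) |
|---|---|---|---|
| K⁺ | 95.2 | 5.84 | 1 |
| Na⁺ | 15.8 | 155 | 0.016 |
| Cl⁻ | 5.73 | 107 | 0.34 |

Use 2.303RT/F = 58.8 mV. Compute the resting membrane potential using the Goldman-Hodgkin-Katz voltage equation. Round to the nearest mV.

-65 mV

Vm = 58.8 · log₁₀[(Σ P·[cation]ₒ + Σ P·[anion]ᵢ) / (Σ P·[cation]ᵢ + Σ P·[anion]ₒ)]
Numerator = 1×5.84 + 0.016×155 + 0.34×5.73 = 10.27
Denominator = 1×95.2 + 0.016×15.8 + 0.34×107 = 131.8
Vm = 58.8 · log₁₀(0.077888) = 58.8 × (-1.1085) = -65.18 mV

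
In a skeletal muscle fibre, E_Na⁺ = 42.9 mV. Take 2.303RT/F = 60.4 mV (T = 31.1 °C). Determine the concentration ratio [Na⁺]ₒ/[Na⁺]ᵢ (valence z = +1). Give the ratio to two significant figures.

log₁₀([out]/[in]) = E·z/(60.4) = 42.9 × 1 / 60.4 = 0.7103
[out]/[in] = 10^(0.7103) = 5.132

5.1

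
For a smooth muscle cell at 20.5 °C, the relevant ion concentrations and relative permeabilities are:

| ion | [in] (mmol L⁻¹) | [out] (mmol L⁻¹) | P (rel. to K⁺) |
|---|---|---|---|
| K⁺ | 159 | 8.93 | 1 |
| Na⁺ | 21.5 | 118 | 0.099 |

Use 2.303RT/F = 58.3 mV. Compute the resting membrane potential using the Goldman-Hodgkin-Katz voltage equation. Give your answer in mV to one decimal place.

-52.1 mV

Vm = 58.3 · log₁₀[(Σ P·[cation]ₒ + Σ P·[anion]ᵢ) / (Σ P·[cation]ᵢ + Σ P·[anion]ₒ)]
Numerator = 1×8.93 + 0.099×118 = 20.61
Denominator = 1×159 + 0.099×21.5 = 161.1
Vm = 58.3 · log₁₀(0.12792) = 58.3 × (-0.8931) = -52.06 mV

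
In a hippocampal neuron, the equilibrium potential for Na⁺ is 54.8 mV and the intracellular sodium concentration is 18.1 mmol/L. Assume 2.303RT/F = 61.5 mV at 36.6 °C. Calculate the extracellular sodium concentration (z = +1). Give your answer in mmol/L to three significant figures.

141 mmol/L

Nernst: E = (61.5/1) · log₁₀([out]/[in]), so log₁₀([out]/[in]) = 54.8 × 1 / 61.5 = 0.8911.
[out]/[in] = 10^(0.8911) = 7.781.
[out] = 7.781 × 18.1 = 140.8 mmol/L.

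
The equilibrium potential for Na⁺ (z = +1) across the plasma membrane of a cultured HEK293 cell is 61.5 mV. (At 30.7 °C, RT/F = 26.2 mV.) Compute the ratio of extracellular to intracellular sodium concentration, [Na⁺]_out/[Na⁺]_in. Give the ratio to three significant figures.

10.5

ln([out]/[in]) = E·z/(26.2) = 61.5 × 1 / 26.2 = 2.3473
[out]/[in] = e^(2.3473) = 10.46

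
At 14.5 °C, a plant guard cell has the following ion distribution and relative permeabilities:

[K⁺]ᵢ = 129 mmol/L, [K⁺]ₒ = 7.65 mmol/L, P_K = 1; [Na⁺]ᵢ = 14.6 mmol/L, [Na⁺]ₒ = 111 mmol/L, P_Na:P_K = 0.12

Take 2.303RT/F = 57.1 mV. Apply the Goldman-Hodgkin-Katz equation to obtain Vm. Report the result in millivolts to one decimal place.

-45.4 mV

Vm = 57.1 · log₁₀[(Σ P·[cation]ₒ + Σ P·[anion]ᵢ) / (Σ P·[cation]ᵢ + Σ P·[anion]ₒ)]
Numerator = 1×7.65 + 0.12×111 = 20.97
Denominator = 1×129 + 0.12×14.6 = 130.8
Vm = 57.1 · log₁₀(0.16038) = 57.1 × (-0.7948) = -45.39 mV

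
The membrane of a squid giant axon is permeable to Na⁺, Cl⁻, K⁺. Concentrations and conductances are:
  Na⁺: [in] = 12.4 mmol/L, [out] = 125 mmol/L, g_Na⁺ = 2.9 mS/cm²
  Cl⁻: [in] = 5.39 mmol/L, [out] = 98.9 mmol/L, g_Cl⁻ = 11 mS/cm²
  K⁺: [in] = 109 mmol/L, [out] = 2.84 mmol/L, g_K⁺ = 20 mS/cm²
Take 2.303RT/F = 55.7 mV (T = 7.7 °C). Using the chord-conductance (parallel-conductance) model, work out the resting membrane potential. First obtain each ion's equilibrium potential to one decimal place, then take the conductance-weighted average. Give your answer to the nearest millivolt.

-70 mV

E_Na⁺ = (55.7/1)·log₁₀(125/12.4) = 55.9 mV
E_Cl⁻ = (55.7/-1)·log₁₀(98.9/5.39) = -70.4 mV
E_K⁺ = (55.7/1)·log₁₀(2.84/109) = -88.2 mV
Vm = (Σ gᵢEᵢ)/(Σ gᵢ) = (2.9·55.9 + 11·-70.4 + 20·-88.2) / (2.9 + 11 + 20)
= -2376.29 / 33.9 = -70.10 mV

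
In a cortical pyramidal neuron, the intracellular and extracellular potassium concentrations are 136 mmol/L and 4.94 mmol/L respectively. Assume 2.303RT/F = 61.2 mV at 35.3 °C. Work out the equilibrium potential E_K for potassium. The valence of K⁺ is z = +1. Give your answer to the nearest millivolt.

E = (61.2/z) · log₁₀([K⁺]_out/[K⁺]_in) with z = +1.
= (61.2/1) · log₁₀(4.94/136) = 61.20 · log₁₀(0.03632)
= 61.20 · (-1.4398) = -88.12 mV

-88 mV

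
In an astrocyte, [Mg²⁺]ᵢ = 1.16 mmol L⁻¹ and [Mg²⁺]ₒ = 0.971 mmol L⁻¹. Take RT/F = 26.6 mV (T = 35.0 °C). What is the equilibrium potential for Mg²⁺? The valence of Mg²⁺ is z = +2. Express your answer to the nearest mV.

E = (26.6/z) · ln([Mg²⁺]_out/[Mg²⁺]_in) with z = +2.
= (26.6/2) · ln(0.971/1.16) = 13.30 · ln(0.8371)
= 13.30 · (-0.1778) = -2.37 mV

-2 mV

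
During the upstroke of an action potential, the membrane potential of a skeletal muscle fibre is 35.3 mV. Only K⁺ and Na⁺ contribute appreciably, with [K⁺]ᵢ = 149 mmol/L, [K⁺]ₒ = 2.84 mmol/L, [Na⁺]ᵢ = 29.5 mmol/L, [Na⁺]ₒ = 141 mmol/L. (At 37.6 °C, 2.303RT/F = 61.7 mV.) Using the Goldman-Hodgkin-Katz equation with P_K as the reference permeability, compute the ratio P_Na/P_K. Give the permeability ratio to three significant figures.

Let α = P_Na/P_K. GHK: Vm = 61.7·log₁₀[(Kₒ + α·Naₒ)/(Kᵢ + α·Naᵢ)].
10^(Vm/61.7) = 10^(35.3/61.7) = 3.7336
So 3.7336·(Kᵢ + α·Naᵢ) = Kₒ + α·Naₒ → α = (3.7336·149.0 − 2.84) / (141.0 − 3.7336·29.5)
α = (556.3 − 2.84) / (141.0 − 110.1) = 553.5/30.86 = 17.93

17.9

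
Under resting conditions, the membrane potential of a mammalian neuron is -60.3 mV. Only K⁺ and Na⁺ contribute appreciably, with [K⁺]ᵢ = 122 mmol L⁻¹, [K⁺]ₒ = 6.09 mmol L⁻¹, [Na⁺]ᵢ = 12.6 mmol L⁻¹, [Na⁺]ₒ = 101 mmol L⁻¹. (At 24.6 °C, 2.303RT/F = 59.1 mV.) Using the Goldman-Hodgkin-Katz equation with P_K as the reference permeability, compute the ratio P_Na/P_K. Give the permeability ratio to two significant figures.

0.056

Let α = P_Na/P_K. GHK: Vm = 59.1·log₁₀[(Kₒ + α·Naₒ)/(Kᵢ + α·Naᵢ)].
10^(Vm/59.1) = 10^(-60.3/59.1) = 0.095432
So 0.095432·(Kᵢ + α·Naᵢ) = Kₒ + α·Naₒ → α = (0.095432·122.0 − 6.09) / (101.0 − 0.095432·12.6)
α = (11.64 − 6.09) / (101.0 − 1.202) = 5.553/99.8 = 0.05564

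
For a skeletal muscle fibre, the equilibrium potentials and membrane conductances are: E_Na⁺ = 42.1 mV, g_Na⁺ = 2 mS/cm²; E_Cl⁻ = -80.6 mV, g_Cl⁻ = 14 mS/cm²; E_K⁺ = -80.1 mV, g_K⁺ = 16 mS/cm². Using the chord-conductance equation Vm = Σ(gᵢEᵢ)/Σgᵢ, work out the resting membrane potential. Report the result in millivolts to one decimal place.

Σ gᵢEᵢ = 2·(42.1) + 14·(-80.6) + 16·(-80.1) = -2325.80
Σ gᵢ = 2 + 14 + 16 = 32
Vm = -2325.80 / 32 = -72.68 mV

-72.7 mV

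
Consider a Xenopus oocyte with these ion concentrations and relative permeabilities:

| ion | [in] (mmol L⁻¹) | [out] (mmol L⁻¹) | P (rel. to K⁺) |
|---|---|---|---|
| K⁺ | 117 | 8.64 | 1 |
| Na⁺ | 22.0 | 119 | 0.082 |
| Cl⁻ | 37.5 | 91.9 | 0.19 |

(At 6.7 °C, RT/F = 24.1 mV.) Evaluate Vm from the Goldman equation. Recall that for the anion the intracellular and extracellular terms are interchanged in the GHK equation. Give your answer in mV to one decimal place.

-40.4 mV

Vm = 24.1 · ln[(Σ P·[cation]ₒ + Σ P·[anion]ᵢ) / (Σ P·[cation]ᵢ + Σ P·[anion]ₒ)]
Numerator = 1×8.64 + 0.082×119 + 0.19×37.5 = 25.52
Denominator = 1×117 + 0.082×22.0 + 0.19×91.9 = 136.3
Vm = 24.1 · ln(0.1873) = 24.1 × (-1.6750) = -40.37 mV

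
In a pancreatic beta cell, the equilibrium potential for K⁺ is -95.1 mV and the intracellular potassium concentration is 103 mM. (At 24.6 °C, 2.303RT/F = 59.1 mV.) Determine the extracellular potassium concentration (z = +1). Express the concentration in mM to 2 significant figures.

2.5 mM

Nernst: E = (59.1/1) · log₁₀([out]/[in]), so log₁₀([out]/[in]) = -95.1 × 1 / 59.1 = -1.6091.
[out]/[in] = 10^(-1.6091) = 0.0246.
[out] = 0.0246 × 103 = 2.533 mM.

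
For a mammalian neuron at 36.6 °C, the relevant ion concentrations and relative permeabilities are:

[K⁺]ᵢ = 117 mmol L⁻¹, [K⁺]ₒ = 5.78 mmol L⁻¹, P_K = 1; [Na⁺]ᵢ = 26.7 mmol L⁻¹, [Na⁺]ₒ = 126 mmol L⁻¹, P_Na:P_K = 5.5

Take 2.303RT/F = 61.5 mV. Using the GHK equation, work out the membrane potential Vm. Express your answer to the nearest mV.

Vm = 61.5 · log₁₀[(Σ P·[cation]ₒ + Σ P·[anion]ᵢ) / (Σ P·[cation]ᵢ + Σ P·[anion]ₒ)]
Numerator = 1×5.78 + 5.5×126 = 698.8
Denominator = 1×117 + 5.5×26.7 = 263.9
Vm = 61.5 · log₁₀(2.6484) = 61.5 × (0.4230) = 26.01 mV

26 mV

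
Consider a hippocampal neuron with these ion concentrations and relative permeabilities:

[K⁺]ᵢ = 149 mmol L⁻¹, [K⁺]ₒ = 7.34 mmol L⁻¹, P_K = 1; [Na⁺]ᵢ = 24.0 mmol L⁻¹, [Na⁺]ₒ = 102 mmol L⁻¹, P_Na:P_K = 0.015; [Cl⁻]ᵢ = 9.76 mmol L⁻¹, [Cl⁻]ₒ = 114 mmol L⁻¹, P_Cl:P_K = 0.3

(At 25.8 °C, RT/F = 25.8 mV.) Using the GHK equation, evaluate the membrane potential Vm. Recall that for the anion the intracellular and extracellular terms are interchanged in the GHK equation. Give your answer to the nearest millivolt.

Vm = 25.8 · ln[(Σ P·[cation]ₒ + Σ P·[anion]ᵢ) / (Σ P·[cation]ᵢ + Σ P·[anion]ₒ)]
Numerator = 1×7.34 + 0.015×102 + 0.3×9.76 = 11.8
Denominator = 1×149 + 0.015×24.0 + 0.3×114 = 183.6
Vm = 25.8 · ln(0.064273) = 25.8 × (-2.7446) = -70.81 mV

-71 mV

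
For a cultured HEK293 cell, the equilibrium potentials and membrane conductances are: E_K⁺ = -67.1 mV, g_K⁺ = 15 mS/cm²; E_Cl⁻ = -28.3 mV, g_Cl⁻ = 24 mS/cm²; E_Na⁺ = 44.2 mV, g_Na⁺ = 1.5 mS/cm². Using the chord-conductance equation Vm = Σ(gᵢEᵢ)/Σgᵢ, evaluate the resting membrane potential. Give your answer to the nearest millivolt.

-40 mV

Σ gᵢEᵢ = 15·(-67.1) + 24·(-28.3) + 1.5·(44.2) = -1619.40
Σ gᵢ = 15 + 24 + 1.5 = 40.5
Vm = -1619.40 / 40.5 = -39.99 mV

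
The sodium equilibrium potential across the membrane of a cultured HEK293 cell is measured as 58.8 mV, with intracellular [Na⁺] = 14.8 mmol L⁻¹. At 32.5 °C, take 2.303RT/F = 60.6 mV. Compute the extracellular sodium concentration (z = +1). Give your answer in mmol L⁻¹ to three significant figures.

Nernst: E = (60.6/1) · log₁₀([out]/[in]), so log₁₀([out]/[in]) = 58.8 × 1 / 60.6 = 0.9703.
[out]/[in] = 10^(0.9703) = 9.339.
[out] = 9.339 × 14.8 = 138.2 mmol L⁻¹.

138 mmol L⁻¹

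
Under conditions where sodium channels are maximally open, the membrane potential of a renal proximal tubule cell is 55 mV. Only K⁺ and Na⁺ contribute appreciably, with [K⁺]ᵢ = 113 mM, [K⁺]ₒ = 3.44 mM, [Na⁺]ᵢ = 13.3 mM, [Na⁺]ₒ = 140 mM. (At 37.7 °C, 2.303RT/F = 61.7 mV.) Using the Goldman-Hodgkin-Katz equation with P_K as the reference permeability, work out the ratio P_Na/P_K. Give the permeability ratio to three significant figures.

24.1

Let α = P_Na/P_K. GHK: Vm = 61.7·log₁₀[(Kₒ + α·Naₒ)/(Kᵢ + α·Naᵢ)].
10^(Vm/61.7) = 10^(55.0/61.7) = 7.7877
So 7.7877·(Kᵢ + α·Naᵢ) = Kₒ + α·Naₒ → α = (7.7877·113.0 − 3.44) / (140.0 − 7.7877·13.3)
α = (880 − 3.44) / (140.0 − 103.6) = 876.6/36.42 = 24.07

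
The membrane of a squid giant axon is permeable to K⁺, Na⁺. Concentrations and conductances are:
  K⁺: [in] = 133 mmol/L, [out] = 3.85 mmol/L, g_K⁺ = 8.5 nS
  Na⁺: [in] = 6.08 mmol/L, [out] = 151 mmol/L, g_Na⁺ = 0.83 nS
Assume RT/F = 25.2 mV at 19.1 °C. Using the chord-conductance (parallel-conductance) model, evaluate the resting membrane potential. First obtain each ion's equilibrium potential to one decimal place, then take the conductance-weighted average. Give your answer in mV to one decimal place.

-74.2 mV

E_K⁺ = (25.2/1)·ln(3.85/133) = -89.3 mV
E_Na⁺ = (25.2/1)·ln(151/6.08) = 80.9 mV
Vm = (Σ gᵢEᵢ)/(Σ gᵢ) = (8.5·-89.3 + 0.83·80.9) / (8.5 + 0.83)
= -691.90 / 9.33 = -74.16 mV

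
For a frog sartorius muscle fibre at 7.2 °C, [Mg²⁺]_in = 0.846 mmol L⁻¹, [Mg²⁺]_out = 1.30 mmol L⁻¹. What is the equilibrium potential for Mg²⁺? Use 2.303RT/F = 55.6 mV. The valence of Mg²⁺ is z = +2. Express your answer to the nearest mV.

E = (55.6/z) · log₁₀([Mg²⁺]_out/[Mg²⁺]_in) with z = +2.
= (55.6/2) · log₁₀(1.30/0.846) = 27.80 · log₁₀(1.537)
= 27.80 · (0.1866) = 5.19 mV

5 mV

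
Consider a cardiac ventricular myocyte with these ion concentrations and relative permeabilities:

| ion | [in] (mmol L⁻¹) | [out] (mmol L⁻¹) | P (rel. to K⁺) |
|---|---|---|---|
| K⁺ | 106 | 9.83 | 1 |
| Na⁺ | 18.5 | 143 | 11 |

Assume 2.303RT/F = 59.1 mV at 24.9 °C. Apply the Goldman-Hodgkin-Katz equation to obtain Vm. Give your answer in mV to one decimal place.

41.9 mV

Vm = 59.1 · log₁₀[(Σ P·[cation]ₒ + Σ P·[anion]ᵢ) / (Σ P·[cation]ᵢ + Σ P·[anion]ₒ)]
Numerator = 1×9.83 + 11×143 = 1583
Denominator = 1×106 + 11×18.5 = 309.5
Vm = 59.1 · log₁₀(5.1142) = 59.1 × (0.7088) = 41.89 mV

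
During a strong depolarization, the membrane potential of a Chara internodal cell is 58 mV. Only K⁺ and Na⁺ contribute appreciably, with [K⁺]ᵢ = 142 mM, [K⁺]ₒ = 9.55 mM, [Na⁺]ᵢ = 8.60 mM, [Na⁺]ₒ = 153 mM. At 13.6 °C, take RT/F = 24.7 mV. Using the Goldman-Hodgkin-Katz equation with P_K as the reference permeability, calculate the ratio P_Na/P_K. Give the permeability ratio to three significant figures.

Let α = P_Na/P_K. GHK: Vm = 24.7·ln[(Kₒ + α·Naₒ)/(Kᵢ + α·Naᵢ)].
e^(Vm/24.7) = e^(58.0/24.7) = 10.466
So 10.466·(Kᵢ + α·Naᵢ) = Kₒ + α·Naₒ → α = (10.466·142.0 − 9.55) / (153.0 − 10.466·8.6)
α = (1486 − 9.55) / (153.0 − 90.01) = 1477/62.99 = 23.44

23.4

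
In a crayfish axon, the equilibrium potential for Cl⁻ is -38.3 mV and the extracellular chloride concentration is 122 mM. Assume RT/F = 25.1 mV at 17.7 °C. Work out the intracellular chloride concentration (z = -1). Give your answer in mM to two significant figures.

Nernst: E = (25.1/-1) · ln([out]/[in]), so ln([out]/[in]) = -38.3 × -1 / 25.1 = 1.5259.
[out]/[in] = e^(1.5259) = 4.599.
[in] = 122 / 4.599 = 26.53 mM.

27 mM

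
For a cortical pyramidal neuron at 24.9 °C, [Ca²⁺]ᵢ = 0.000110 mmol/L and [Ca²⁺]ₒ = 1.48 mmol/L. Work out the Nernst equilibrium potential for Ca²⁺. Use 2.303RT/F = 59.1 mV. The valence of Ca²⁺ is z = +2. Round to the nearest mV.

E = (59.1/z) · log₁₀([Ca²⁺]_out/[Ca²⁺]_in) with z = +2.
= (59.1/2) · log₁₀(1.48/0.000110) = 29.55 · log₁₀(1.345e+04)
= 29.55 · (4.1289) = 122.01 mV

122 mV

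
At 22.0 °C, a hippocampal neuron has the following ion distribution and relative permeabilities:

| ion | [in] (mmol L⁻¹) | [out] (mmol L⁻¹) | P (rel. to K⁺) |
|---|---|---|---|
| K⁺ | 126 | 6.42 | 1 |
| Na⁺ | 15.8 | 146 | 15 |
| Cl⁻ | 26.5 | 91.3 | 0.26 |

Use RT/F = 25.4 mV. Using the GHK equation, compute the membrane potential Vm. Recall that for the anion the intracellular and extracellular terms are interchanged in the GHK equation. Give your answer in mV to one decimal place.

Vm = 25.4 · ln[(Σ P·[cation]ₒ + Σ P·[anion]ᵢ) / (Σ P·[cation]ᵢ + Σ P·[anion]ₒ)]
Numerator = 1×6.42 + 15×146 + 0.26×26.5 = 2203
Denominator = 1×126 + 15×15.8 + 0.26×91.3 = 386.7
Vm = 25.4 · ln(5.6972) = 25.4 × (1.7400) = 44.20 mV

44.2 mV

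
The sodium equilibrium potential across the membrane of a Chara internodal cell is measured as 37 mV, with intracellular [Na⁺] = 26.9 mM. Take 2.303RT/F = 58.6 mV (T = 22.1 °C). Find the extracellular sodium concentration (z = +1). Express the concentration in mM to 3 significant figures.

Nernst: E = (58.6/1) · log₁₀([out]/[in]), so log₁₀([out]/[in]) = 37.0 × 1 / 58.6 = 0.6314.
[out]/[in] = 10^(0.6314) = 4.28.
[out] = 4.28 × 26.9 = 115.1 mM.

115 mM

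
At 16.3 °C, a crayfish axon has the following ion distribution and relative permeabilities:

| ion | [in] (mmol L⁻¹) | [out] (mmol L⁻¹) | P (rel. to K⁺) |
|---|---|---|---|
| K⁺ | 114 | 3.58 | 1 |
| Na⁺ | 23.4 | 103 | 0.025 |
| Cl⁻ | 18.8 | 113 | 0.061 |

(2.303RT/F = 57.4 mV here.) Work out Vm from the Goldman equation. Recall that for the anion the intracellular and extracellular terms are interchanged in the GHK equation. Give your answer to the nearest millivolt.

-70 mV

Vm = 57.4 · log₁₀[(Σ P·[cation]ₒ + Σ P·[anion]ᵢ) / (Σ P·[cation]ᵢ + Σ P·[anion]ₒ)]
Numerator = 1×3.58 + 0.025×103 + 0.061×18.8 = 7.302
Denominator = 1×114 + 0.025×23.4 + 0.061×113 = 121.5
Vm = 57.4 · log₁₀(0.060108) = 57.4 × (-1.2211) = -70.09 mV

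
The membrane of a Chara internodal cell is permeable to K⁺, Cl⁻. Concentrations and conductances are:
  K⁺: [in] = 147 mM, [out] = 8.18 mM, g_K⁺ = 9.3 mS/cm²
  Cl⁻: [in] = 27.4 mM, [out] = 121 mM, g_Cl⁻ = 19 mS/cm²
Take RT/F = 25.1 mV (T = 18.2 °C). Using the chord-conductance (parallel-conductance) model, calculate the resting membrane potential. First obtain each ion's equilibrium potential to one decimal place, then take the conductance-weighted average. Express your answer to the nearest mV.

E_K⁺ = (25.1/1)·ln(8.18/147) = -72.5 mV
E_Cl⁻ = (25.1/-1)·ln(121/27.4) = -37.3 mV
Vm = (Σ gᵢEᵢ)/(Σ gᵢ) = (9.3·-72.5 + 19·-37.3) / (9.3 + 19)
= -1382.95 / 28.3 = -48.87 mV

-49 mV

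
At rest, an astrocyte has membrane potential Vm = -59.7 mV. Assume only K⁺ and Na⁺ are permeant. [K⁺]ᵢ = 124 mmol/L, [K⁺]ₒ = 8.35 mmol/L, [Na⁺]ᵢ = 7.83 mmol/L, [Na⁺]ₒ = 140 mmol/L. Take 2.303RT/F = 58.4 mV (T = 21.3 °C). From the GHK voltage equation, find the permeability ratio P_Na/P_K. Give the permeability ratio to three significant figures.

Let α = P_Na/P_K. GHK: Vm = 58.4·log₁₀[(Kₒ + α·Naₒ)/(Kᵢ + α·Naᵢ)].
10^(Vm/58.4) = 10^(-59.7/58.4) = 0.095004
So 0.095004·(Kᵢ + α·Naᵢ) = Kₒ + α·Naₒ → α = (0.095004·124.0 − 8.35) / (140.0 − 0.095004·7.83)
α = (11.78 − 8.35) / (140.0 − 0.7439) = 3.43/139.3 = 0.02463

0.0246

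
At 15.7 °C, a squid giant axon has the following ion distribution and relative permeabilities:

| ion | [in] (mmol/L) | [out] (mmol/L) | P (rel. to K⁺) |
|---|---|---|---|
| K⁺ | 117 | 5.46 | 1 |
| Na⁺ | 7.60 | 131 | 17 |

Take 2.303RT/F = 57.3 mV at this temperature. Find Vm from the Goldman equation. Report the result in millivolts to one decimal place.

54.9 mV

Vm = 57.3 · log₁₀[(Σ P·[cation]ₒ + Σ P·[anion]ᵢ) / (Σ P·[cation]ᵢ + Σ P·[anion]ₒ)]
Numerator = 1×5.46 + 17×131 = 2232
Denominator = 1×117 + 17×7.60 = 246.2
Vm = 57.3 · log₁₀(9.0677) = 57.3 × (0.9575) = 54.86 mV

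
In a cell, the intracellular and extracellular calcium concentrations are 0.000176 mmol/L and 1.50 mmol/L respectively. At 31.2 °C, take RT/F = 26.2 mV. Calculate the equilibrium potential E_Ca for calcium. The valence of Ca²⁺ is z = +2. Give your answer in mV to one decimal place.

118.6 mV

E = (26.2/z) · ln([Ca²⁺]_out/[Ca²⁺]_in) with z = +2.
= (26.2/2) · ln(1.50/0.000176) = 13.10 · ln(8523)
= 13.10 · (9.0505) = 118.56 mV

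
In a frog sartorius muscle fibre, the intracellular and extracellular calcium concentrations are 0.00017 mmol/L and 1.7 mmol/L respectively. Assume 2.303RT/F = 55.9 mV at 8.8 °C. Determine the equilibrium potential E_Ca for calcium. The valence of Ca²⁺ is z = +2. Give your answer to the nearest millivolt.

E = (55.9/z) · log₁₀([Ca²⁺]_out/[Ca²⁺]_in) with z = +2.
= (55.9/2) · log₁₀(1.7/0.00017) = 27.95 · log₁₀(1e+04)
= 27.95 · (4.0000) = 111.80 mV

112 mV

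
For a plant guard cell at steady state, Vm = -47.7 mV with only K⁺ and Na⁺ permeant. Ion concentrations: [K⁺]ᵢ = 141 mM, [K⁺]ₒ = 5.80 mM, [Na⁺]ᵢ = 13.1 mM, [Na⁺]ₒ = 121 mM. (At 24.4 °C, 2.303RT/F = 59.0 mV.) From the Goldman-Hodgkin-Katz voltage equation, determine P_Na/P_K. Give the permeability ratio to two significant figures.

Let α = P_Na/P_K. GHK: Vm = 59.0·log₁₀[(Kₒ + α·Naₒ)/(Kᵢ + α·Naᵢ)].
10^(Vm/59.0) = 10^(-47.7/59.0) = 0.15543
So 0.15543·(Kᵢ + α·Naᵢ) = Kₒ + α·Naₒ → α = (0.15543·141.0 − 5.8) / (121.0 − 0.15543·13.1)
α = (21.92 − 5.8) / (121.0 − 2.036) = 16.12/119 = 0.1355

0.14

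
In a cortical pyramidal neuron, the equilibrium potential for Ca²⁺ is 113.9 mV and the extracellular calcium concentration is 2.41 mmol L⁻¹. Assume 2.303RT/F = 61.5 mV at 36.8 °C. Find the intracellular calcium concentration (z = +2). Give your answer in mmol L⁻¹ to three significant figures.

0.000476 mmol L⁻¹

Nernst: E = (61.5/2) · log₁₀([out]/[in]), so log₁₀([out]/[in]) = 113.9 × 2 / 61.5 = 3.7041.
[out]/[in] = 10^(3.7041) = 5059.
[in] = 2.41 / 5059 = 0.0004764 mmol L⁻¹.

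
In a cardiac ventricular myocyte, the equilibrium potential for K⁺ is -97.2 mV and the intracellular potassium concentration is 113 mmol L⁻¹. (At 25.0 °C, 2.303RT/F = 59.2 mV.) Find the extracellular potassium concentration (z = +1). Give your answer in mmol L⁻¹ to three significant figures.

Nernst: E = (59.2/1) · log₁₀([out]/[in]), so log₁₀([out]/[in]) = -97.2 × 1 / 59.2 = -1.6419.
[out]/[in] = 10^(-1.6419) = 0.02281.
[out] = 0.02281 × 113 = 2.577 mmol L⁻¹.

2.58 mmol L⁻¹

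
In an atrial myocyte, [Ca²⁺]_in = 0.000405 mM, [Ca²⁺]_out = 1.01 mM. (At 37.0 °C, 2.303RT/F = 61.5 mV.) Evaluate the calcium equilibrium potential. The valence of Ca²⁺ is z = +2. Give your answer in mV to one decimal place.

E = (61.5/z) · log₁₀([Ca²⁺]_out/[Ca²⁺]_in) with z = +2.
= (61.5/2) · log₁₀(1.01/0.000405) = 30.75 · log₁₀(2494)
= 30.75 · (3.3969) = 104.45 mV

104.5 mV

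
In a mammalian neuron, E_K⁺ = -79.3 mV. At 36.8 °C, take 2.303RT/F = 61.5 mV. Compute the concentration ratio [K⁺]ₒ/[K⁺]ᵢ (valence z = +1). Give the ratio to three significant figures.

log₁₀([out]/[in]) = E·z/(61.5) = -79.3 × 1 / 61.5 = -1.2894
[out]/[in] = 10^(-1.2894) = 0.05135

0.0514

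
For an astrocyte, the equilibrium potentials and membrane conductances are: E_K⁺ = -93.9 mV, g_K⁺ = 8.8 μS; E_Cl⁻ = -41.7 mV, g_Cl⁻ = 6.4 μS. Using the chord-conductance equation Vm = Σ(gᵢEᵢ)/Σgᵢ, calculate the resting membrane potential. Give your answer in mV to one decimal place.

Σ gᵢEᵢ = 8.8·(-93.9) + 6.4·(-41.7) = -1093.20
Σ gᵢ = 8.8 + 6.4 = 15.2
Vm = -1093.20 / 15.2 = -71.92 mV

-71.9 mV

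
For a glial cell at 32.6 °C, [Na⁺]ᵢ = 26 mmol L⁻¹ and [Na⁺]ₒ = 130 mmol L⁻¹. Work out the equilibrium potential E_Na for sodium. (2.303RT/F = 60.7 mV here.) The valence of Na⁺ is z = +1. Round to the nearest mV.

E = (60.7/z) · log₁₀([Na⁺]_out/[Na⁺]_in) with z = +1.
= (60.7/1) · log₁₀(130/26) = 60.70 · log₁₀(5)
= 60.70 · (0.6990) = 42.43 mV

42 mV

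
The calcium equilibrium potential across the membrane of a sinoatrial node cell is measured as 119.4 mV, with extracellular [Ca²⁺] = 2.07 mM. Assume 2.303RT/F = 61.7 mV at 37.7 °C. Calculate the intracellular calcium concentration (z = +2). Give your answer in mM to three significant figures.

Nernst: E = (61.7/2) · log₁₀([out]/[in]), so log₁₀([out]/[in]) = 119.4 × 2 / 61.7 = 3.8703.
[out]/[in] = 10^(3.8703) = 7419.
[in] = 2.07 / 7419 = 0.000279 mM.

0.000279 mM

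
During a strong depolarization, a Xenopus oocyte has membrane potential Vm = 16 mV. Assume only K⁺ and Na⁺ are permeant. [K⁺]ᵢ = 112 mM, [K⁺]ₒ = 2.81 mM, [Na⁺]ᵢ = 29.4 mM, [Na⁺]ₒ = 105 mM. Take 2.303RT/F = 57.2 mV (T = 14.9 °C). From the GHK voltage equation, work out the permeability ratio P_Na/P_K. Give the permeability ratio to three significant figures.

4.29

Let α = P_Na/P_K. GHK: Vm = 57.2·log₁₀[(Kₒ + α·Naₒ)/(Kᵢ + α·Naᵢ)].
10^(Vm/57.2) = 10^(16.0/57.2) = 1.9042
So 1.9042·(Kᵢ + α·Naᵢ) = Kₒ + α·Naₒ → α = (1.9042·112.0 − 2.81) / (105.0 − 1.9042·29.4)
α = (213.3 − 2.81) / (105.0 − 55.98) = 210.5/49.02 = 4.294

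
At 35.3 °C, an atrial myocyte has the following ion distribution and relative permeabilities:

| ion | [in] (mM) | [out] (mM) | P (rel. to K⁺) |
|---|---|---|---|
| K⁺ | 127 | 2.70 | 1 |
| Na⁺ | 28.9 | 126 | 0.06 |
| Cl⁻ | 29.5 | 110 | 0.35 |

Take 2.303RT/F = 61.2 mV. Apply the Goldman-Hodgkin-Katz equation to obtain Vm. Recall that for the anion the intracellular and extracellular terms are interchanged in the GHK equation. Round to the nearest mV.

-56 mV

Vm = 61.2 · log₁₀[(Σ P·[cation]ₒ + Σ P·[anion]ᵢ) / (Σ P·[cation]ᵢ + Σ P·[anion]ₒ)]
Numerator = 1×2.70 + 0.06×126 + 0.35×29.5 = 20.59
Denominator = 1×127 + 0.06×28.9 + 0.35×110 = 167.2
Vm = 61.2 · log₁₀(0.12309) = 61.2 × (-0.9098) = -55.68 mV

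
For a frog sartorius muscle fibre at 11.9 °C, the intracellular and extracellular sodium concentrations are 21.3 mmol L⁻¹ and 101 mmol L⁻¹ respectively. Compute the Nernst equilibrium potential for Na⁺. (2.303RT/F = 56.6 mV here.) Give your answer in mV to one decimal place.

E = (56.6/z) · log₁₀([Na⁺]_out/[Na⁺]_in) with z = +1.
= (56.6/1) · log₁₀(101/21.3) = 56.60 · log₁₀(4.742)
= 56.60 · (0.6759) = 38.26 mV

38.3 mV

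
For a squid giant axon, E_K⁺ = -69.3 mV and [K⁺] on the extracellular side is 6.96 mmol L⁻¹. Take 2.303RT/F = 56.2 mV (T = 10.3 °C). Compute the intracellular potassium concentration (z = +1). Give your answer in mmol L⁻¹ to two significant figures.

120 mmol L⁻¹

Nernst: E = (56.2/1) · log₁₀([out]/[in]), so log₁₀([out]/[in]) = -69.3 × 1 / 56.2 = -1.2331.
[out]/[in] = 10^(-1.2331) = 0.05847.
[in] = 6.96 / 0.05847 = 119 mmol L⁻¹.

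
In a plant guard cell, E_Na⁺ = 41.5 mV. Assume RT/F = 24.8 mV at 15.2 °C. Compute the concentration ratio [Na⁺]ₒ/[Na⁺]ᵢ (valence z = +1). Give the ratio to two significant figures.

ln([out]/[in]) = E·z/(24.8) = 41.5 × 1 / 24.8 = 1.6734
[out]/[in] = e^(1.6734) = 5.33

5.3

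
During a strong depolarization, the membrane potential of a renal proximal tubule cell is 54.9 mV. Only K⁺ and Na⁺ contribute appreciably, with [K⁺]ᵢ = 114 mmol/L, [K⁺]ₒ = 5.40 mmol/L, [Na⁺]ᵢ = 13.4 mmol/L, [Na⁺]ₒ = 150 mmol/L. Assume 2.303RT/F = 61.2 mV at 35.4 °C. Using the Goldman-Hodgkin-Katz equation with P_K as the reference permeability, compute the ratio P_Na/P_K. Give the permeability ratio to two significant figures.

Let α = P_Na/P_K. GHK: Vm = 61.2·log₁₀[(Kₒ + α·Naₒ)/(Kᵢ + α·Naᵢ)].
10^(Vm/61.2) = 10^(54.9/61.2) = 7.8897
So 7.8897·(Kᵢ + α·Naᵢ) = Kₒ + α·Naₒ → α = (7.8897·114.0 − 5.4) / (150.0 − 7.8897·13.4)
α = (899.4 − 5.4) / (150.0 − 105.7) = 894/44.28 = 20.19

20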